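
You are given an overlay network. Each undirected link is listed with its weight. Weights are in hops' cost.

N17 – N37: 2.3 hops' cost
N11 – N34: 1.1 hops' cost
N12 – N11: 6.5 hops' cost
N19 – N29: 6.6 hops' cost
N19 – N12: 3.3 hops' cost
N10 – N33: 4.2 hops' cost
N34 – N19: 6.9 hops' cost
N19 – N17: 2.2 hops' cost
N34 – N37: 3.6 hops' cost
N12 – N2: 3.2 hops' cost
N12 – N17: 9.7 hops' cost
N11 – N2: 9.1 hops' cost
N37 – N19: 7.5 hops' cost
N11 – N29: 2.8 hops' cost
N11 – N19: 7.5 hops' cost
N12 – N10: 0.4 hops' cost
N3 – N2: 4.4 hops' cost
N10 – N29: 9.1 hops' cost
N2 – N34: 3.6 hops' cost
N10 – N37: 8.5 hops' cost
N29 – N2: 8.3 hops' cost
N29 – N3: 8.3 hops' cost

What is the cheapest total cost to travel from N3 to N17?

Settle nodes by increasing distance from N3:
N3: 0
N2: 4.4  (via N3)
N12: 7.6  (via N2)
N34: 8  (via N2)
N10: 8  (via N12)
N29: 8.3  (via N3)
N11: 9.1  (via N34)
N19: 10.9  (via N12)
N37: 11.6  (via N34)
N33: 12.2  (via N10)
N17: 13.1  (via N19)
Shortest route: N3 → N2 → N12 → N19 → N17 = 13.1 hops' cost.

13.1 hops' cost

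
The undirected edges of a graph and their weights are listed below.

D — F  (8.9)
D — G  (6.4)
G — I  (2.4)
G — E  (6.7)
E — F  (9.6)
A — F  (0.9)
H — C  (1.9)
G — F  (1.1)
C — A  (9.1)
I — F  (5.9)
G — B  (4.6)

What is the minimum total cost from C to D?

17.5

Shortest distances from C:
C: 0
H: 1.9  (via C)
A: 9.1  (via C)
F: 10  (via A)
G: 11.1  (via F)
I: 13.5  (via G)
B: 15.7  (via G)
D: 17.5  (via G)
Shortest route: C–A–F–G–D = 17.5.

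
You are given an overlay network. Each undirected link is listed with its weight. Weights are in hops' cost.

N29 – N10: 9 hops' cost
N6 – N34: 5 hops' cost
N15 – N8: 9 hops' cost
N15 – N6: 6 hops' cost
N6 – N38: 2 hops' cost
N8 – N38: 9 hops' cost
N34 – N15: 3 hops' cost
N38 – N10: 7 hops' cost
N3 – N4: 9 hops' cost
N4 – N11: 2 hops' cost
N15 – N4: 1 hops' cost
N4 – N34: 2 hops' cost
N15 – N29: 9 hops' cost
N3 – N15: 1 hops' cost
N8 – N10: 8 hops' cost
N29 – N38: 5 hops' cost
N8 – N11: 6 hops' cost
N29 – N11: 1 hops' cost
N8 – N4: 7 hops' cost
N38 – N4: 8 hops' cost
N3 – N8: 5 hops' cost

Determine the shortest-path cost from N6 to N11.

Candidate routes:
N6 - N15 - N4 - N11: 6+1+2 = 9
N6 - N38 - N29 - N11: 2+5+1 = 8
The minimum is 8 hops' cost via N6 - N38 - N29 - N11.

8 hops' cost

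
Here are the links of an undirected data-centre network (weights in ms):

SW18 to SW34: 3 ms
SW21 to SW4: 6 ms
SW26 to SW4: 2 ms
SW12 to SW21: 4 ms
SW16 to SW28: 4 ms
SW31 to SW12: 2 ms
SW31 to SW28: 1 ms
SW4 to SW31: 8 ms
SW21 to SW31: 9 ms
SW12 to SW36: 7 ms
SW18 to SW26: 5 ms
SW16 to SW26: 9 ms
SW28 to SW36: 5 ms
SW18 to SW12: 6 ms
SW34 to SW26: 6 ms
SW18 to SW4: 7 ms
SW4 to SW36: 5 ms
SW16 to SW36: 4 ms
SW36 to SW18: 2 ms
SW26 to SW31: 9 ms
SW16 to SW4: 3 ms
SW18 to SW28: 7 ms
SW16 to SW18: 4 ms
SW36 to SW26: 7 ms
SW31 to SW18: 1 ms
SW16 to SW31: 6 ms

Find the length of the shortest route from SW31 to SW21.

Shortest distances from SW31:
SW31: 0
SW18: 1  (via SW31)
SW28: 1  (via SW31)
SW12: 2  (via SW31)
SW36: 3  (via SW18)
SW34: 4  (via SW18)
SW16: 5  (via SW18)
SW21: 6  (via SW12)
Shortest route: SW31–SW12–SW21 = 6 ms.

6 ms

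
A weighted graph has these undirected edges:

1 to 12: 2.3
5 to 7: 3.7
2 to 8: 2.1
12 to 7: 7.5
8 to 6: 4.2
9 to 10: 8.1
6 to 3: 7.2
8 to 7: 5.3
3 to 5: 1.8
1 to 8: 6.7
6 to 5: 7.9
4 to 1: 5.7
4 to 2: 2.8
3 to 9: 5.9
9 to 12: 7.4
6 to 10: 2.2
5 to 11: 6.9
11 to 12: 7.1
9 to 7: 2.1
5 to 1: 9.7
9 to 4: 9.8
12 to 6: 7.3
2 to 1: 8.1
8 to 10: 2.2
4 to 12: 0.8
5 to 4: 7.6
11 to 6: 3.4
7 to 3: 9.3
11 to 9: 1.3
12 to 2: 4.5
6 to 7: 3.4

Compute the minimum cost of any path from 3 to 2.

Settle nodes by increasing distance from 3:
3: 0
5: 1.8  (via 3)
7: 5.5  (via 5)
9: 5.9  (via 3)
6: 7.2  (via 3)
11: 7.2  (via 9)
4: 9.4  (via 5)
10: 9.4  (via 6)
12: 10.2  (via 4)
8: 10.8  (via 7)
1: 11.5  (via 5)
2: 12.2  (via 4)
Shortest route: 3 → 5 → 4 → 2 = 12.2.

12.2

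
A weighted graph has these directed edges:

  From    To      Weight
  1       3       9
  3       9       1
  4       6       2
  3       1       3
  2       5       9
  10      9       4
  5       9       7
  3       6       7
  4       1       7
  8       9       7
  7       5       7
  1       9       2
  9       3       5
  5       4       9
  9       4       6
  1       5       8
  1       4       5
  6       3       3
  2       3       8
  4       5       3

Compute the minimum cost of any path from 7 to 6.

18

Compare a few routes:
7–5–9–4–6: 7+7+6+2 = 22
7–5–4–6: 7+9+2 = 18
Cheapest is 7–5–4–6 at 18.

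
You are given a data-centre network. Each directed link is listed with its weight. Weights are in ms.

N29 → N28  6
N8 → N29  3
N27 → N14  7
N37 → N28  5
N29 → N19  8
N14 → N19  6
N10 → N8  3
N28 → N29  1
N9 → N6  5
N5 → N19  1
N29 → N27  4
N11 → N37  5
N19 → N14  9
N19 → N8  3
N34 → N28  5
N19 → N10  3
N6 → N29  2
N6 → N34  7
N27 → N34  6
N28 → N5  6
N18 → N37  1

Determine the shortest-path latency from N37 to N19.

Candidate routes:
N37 → N28 → N5 → N19: 5+6+1 = 12
N37 → N28 → N29 → N19: 5+1+8 = 14
The minimum is 12 ms via N37 → N28 → N5 → N19.

12 ms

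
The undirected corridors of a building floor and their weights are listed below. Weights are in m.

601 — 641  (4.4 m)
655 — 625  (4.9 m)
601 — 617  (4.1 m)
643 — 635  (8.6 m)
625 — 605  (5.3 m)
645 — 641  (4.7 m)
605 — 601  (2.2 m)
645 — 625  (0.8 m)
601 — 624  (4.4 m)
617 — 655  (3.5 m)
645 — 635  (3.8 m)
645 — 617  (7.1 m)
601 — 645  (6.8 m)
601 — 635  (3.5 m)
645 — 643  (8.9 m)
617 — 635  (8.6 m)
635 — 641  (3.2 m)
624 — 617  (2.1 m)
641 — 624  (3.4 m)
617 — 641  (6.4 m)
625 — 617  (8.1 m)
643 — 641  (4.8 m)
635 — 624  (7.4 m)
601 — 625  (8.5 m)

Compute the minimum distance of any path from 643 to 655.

13.8 m

Compare a few routes:
643–641–624–617–655: 4.8+3.4+2.1+3.5 = 13.8
643–645–625–655: 8.9+0.8+4.9 = 14.6
Cheapest is 643–641–624–617–655 at 13.8 m.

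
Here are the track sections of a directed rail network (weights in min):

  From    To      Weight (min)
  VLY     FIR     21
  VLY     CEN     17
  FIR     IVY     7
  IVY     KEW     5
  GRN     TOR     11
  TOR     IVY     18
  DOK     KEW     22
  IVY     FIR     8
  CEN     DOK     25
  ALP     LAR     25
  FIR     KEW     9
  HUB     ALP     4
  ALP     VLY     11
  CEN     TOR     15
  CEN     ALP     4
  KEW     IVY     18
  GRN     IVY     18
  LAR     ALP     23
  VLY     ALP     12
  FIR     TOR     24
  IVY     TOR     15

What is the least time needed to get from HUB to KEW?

Shortest distances from HUB:
HUB: 0
ALP: 4  (via HUB)
VLY: 15  (via ALP)
LAR: 29  (via ALP)
CEN: 32  (via VLY)
FIR: 36  (via VLY)
IVY: 43  (via FIR)
KEW: 45  (via FIR)
Shortest route: HUB → ALP → VLY → FIR → KEW = 45 min.

45 min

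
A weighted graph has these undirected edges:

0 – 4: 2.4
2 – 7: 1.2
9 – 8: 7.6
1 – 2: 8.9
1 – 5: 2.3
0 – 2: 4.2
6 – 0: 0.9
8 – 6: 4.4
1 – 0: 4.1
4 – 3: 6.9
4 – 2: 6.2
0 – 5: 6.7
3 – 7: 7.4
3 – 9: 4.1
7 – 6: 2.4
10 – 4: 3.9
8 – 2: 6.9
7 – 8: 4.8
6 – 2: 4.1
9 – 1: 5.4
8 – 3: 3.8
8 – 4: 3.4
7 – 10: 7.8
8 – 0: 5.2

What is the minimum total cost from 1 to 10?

Compare a few routes:
1 → 0 → 6 → 7 → 10: 4.1+0.9+2.4+7.8 = 15.2
1 → 0 → 4 → 10: 4.1+2.4+3.9 = 10.4
Cheapest is 1 → 0 → 4 → 10 at 10.4.

10.4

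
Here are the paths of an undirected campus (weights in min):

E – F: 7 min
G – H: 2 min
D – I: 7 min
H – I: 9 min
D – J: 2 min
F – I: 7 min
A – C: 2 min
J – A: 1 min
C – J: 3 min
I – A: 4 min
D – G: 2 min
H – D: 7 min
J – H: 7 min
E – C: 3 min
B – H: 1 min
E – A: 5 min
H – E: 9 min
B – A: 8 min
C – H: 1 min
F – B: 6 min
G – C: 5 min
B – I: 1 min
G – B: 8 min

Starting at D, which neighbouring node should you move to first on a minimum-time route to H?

Compare a few routes:
D–J–C–H: 2+3+1 = 6
D–J–A–C–H: 2+1+2+1 = 6
D–G–H: 2+2 = 4
The minimum is 4 min via D–G–H.
So from D the first move is to G.

G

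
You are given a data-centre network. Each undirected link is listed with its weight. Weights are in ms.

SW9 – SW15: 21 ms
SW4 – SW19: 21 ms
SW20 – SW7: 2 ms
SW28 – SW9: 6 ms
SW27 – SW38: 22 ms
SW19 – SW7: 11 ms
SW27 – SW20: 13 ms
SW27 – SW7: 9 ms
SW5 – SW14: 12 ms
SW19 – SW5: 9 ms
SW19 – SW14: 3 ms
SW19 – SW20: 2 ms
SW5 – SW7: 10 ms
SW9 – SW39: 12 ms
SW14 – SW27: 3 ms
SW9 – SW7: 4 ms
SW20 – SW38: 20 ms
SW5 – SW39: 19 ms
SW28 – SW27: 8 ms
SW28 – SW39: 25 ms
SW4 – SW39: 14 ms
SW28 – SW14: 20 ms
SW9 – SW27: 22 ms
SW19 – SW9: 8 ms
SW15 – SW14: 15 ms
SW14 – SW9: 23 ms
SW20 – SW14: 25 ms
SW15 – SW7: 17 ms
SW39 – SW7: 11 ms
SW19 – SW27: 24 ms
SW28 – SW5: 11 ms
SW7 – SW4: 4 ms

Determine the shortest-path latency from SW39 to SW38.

33 ms

Settle nodes by increasing distance from SW39:
SW39: 0
SW7: 11  (via SW39)
SW9: 12  (via SW39)
SW20: 13  (via SW7)
SW4: 14  (via SW39)
SW19: 15  (via SW20)
SW14: 18  (via SW19)
SW28: 18  (via SW9)
SW5: 19  (via SW39)
SW27: 20  (via SW7)
SW15: 28  (via SW7)
SW38: 33  (via SW20)
Shortest route: SW39 → SW7 → SW20 → SW38 = 33 ms.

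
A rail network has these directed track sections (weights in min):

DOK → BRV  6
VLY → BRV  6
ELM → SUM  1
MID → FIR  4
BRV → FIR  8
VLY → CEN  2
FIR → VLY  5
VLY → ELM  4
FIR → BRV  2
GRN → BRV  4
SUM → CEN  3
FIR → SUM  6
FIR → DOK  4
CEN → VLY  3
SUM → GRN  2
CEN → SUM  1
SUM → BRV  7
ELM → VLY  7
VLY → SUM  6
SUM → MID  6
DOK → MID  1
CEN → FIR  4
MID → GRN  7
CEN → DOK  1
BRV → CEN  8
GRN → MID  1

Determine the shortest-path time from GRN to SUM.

Running Dijkstra from GRN:
GRN: 0
MID: 1  (via GRN)
BRV: 4  (via GRN)
FIR: 5  (via MID)
DOK: 9  (via FIR)
VLY: 10  (via FIR)
SUM: 11  (via FIR)
Shortest route: GRN → MID → FIR → SUM = 11 min.

11 min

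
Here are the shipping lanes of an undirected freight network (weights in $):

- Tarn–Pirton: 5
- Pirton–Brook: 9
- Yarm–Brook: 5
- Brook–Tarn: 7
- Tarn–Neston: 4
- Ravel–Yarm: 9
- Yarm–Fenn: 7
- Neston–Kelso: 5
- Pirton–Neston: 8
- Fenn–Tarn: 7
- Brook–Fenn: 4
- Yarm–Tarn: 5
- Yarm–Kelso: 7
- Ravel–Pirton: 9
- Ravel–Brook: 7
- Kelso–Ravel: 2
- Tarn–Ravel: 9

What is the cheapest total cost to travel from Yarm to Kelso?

Enumerating some paths:
Yarm–Kelso: 7 = 7
Yarm–Ravel–Kelso: 9+2 = 11
The minimum is $7 via Yarm–Kelso.

$7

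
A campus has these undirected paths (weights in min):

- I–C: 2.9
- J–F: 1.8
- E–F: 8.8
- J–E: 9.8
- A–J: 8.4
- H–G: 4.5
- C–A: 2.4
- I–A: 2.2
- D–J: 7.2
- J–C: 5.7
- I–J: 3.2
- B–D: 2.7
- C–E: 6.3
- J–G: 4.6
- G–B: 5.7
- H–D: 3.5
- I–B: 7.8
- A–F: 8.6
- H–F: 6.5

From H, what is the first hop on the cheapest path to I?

F

Enumerating some paths:
H - F - J - I: 6.5+1.8+3.2 = 11.5
H - D - J - I: 3.5+7.2+3.2 = 13.9
H - G - J - I: 4.5+4.6+3.2 = 12.3
The minimum is 11.5 min via H - F - J - I.
So from H the first move is to F.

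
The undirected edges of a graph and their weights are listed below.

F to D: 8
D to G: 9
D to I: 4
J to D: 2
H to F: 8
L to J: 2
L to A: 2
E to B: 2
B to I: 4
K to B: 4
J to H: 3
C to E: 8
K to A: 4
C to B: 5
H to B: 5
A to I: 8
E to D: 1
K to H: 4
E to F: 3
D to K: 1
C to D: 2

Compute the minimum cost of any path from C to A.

Running Dijkstra from C:
C: 0
D: 2  (via C)
E: 3  (via D)
K: 3  (via D)
J: 4  (via D)
B: 5  (via C)
F: 6  (via E)
I: 6  (via D)
L: 6  (via J)
A: 7  (via K)
Shortest route: C → D → K → A = 7.

7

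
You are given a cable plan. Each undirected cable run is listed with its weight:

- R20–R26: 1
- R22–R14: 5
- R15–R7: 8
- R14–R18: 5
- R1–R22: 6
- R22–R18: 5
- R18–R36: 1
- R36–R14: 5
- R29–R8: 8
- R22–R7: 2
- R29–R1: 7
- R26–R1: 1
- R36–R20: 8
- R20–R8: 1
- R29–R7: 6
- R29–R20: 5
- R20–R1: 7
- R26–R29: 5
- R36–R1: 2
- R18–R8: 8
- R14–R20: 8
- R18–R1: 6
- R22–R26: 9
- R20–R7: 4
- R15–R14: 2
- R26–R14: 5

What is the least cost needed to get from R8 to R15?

9

Settle nodes by increasing distance from R8:
R8: 0
R20: 1  (via R8)
R26: 2  (via R20)
R1: 3  (via R26)
R36: 5  (via R1)
R7: 5  (via R20)
R29: 6  (via R20)
R18: 6  (via R36)
R22: 7  (via R7)
R14: 7  (via R26)
R15: 9  (via R14)
Shortest route: R8 → R20 → R26 → R14 → R15 = 9.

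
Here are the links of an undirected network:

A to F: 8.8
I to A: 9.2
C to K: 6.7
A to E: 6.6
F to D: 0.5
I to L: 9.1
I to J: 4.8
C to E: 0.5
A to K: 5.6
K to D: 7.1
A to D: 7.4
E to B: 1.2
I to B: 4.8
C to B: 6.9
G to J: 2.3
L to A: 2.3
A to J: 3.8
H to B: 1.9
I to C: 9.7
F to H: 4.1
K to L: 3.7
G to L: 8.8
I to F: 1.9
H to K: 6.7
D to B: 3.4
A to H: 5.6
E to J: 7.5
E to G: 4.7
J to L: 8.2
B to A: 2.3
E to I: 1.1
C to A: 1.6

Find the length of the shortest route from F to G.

Enumerating some paths:
F → D → B → E → G: 0.5+3.4+1.2+4.7 = 9.8
F → I → E → G: 1.9+1.1+4.7 = 7.7
F → I → J → G: 1.9+4.8+2.3 = 9
Cheapest is F → I → E → G at 7.7.

7.7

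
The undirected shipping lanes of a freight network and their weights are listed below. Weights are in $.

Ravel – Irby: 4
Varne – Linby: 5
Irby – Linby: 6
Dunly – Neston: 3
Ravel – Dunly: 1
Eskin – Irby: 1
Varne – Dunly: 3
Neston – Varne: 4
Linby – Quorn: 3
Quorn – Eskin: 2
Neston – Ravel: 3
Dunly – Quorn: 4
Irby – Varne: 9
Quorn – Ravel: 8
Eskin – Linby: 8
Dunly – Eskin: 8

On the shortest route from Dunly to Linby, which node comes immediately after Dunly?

Compare a few routes:
Dunly - Ravel - Irby - Linby: 1+4+6 = 11
Dunly - Varne - Linby: 3+5 = 8
Dunly - Quorn - Linby: 4+3 = 7
Dunly - Ravel - Irby - Eskin - Quorn - Linby: 1+4+1+2+3 = 11
Cheapest is Dunly - Quorn - Linby at $7.
So from Dunly the first move is to Quorn.

Quorn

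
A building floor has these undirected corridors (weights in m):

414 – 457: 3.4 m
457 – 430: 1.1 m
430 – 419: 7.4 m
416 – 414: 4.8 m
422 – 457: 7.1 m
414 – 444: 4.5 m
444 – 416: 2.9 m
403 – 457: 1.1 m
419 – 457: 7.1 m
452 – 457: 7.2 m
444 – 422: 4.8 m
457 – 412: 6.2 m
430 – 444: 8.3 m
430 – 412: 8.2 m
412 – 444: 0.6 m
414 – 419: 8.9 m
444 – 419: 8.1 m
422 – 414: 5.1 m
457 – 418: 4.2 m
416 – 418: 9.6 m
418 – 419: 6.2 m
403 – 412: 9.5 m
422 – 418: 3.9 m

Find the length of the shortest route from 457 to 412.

6.2 m

Compare a few routes:
457 → 430 → 444 → 412: 1.1+8.3+0.6 = 10
457 → 412: 6.2 = 6.2
457 → 430 → 412: 1.1+8.2 = 9.3
457 → 414 → 444 → 412: 3.4+4.5+0.6 = 8.5
The minimum is 6.2 m via 457 → 412.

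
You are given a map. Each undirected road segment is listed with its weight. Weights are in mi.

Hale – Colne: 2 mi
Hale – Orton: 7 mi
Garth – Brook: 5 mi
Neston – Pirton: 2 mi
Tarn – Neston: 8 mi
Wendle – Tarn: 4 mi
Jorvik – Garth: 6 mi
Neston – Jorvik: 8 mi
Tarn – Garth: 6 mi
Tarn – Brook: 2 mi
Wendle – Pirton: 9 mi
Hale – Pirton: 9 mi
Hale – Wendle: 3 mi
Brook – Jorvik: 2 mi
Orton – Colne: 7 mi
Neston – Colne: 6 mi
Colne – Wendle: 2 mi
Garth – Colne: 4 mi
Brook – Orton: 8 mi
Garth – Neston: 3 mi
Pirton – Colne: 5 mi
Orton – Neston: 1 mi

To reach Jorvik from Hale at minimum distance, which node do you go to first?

Candidate routes:
Hale - Wendle - Tarn - Brook - Jorvik: 3+4+2+2 = 11
Hale - Colne - Wendle - Tarn - Brook - Jorvik: 2+2+4+2+2 = 12
Hale - Colne - Garth - Jorvik: 2+4+6 = 12
Hale - Colne - Garth - Brook - Jorvik: 2+4+5+2 = 13
Cheapest is Hale - Wendle - Tarn - Brook - Jorvik at 11 mi.
So from Hale the first move is to Wendle.

Wendle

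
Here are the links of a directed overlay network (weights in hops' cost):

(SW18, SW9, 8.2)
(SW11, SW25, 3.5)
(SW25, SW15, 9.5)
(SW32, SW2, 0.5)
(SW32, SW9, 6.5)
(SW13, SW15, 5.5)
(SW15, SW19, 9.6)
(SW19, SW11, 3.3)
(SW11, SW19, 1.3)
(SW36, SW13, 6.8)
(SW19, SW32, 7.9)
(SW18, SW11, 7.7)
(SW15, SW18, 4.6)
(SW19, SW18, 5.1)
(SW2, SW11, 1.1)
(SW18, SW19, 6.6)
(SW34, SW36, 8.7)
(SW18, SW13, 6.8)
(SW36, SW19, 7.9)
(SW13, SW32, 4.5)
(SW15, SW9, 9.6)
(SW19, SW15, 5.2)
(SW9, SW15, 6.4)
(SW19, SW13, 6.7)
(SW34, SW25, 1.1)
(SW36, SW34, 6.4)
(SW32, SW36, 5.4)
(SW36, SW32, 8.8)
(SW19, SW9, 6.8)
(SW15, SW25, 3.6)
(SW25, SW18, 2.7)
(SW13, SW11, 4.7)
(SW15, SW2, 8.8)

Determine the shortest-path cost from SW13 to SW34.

Candidate routes:
SW13 → SW32 → SW36 → SW34: 4.5+5.4+6.4 = 16.3
SW13 → SW11 → SW19 → SW32 → SW36 → SW34: 4.7+1.3+7.9+5.4+6.4 = 25.7
The minimum is 16.3 hops' cost via SW13 → SW32 → SW36 → SW34.

16.3 hops' cost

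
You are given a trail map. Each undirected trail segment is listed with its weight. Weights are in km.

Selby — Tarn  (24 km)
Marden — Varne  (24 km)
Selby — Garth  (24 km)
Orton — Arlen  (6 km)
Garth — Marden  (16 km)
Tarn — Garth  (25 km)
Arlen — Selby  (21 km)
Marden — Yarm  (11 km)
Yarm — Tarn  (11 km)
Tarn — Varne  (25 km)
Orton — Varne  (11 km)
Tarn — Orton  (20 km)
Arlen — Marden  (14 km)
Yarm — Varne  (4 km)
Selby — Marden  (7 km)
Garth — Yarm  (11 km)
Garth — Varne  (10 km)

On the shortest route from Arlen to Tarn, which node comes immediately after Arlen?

Orton

Candidate routes:
Arlen - Marden - Yarm - Tarn: 14+11+11 = 36
Arlen - Orton - Varne - Yarm - Tarn: 6+11+4+11 = 32
Arlen - Orton - Tarn: 6+20 = 26
The minimum is 26 km via Arlen - Orton - Tarn.
So from Arlen the first move is to Orton.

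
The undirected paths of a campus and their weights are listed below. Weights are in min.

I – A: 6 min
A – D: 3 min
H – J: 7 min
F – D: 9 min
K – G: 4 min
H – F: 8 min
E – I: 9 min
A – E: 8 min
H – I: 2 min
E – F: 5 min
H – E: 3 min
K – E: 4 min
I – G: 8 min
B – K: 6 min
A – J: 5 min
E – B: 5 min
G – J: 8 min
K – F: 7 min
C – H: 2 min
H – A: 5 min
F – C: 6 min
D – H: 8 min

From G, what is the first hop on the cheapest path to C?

I

Candidate routes:
G–J–H–C: 8+7+2 = 17
G–K–E–H–C: 4+4+3+2 = 13
G–I–H–C: 8+2+2 = 12
Cheapest is G–I–H–C at 12 min.
So from G the first move is to I.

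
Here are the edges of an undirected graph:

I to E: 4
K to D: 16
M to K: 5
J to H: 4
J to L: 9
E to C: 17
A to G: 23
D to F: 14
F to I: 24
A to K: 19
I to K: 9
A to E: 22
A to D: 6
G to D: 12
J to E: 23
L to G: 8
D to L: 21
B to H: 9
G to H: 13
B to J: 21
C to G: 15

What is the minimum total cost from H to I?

Enumerating some paths:
H - J - E - I: 4+23+4 = 31
H - G - C - E - I: 13+15+17+4 = 49
The minimum is 31 via H - J - E - I.

31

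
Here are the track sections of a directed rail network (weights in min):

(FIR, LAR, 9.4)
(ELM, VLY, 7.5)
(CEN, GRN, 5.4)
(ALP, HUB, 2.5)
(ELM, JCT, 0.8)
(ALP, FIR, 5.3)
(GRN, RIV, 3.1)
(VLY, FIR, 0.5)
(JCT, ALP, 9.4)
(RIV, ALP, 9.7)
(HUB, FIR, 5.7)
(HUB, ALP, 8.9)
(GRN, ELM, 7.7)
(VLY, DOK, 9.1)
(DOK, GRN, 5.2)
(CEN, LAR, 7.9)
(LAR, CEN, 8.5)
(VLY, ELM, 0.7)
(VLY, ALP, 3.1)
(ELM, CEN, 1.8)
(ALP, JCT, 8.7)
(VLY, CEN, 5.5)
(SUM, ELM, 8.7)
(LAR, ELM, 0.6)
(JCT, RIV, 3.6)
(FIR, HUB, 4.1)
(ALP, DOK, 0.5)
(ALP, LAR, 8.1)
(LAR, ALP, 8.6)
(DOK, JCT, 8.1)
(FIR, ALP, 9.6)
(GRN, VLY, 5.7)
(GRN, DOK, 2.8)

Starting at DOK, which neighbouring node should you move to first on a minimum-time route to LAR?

Compare a few routes:
DOK–GRN–VLY–FIR–LAR: 5.2+5.7+0.5+9.4 = 20.8
DOK–GRN–VLY–ALP–LAR: 5.2+5.7+3.1+8.1 = 22.1
DOK–GRN–VLY–ELM–CEN–LAR: 5.2+5.7+0.7+1.8+7.9 = 21.3
The minimum is 20.8 min via DOK–GRN–VLY–FIR–LAR.
So from DOK the first move is to GRN.

GRN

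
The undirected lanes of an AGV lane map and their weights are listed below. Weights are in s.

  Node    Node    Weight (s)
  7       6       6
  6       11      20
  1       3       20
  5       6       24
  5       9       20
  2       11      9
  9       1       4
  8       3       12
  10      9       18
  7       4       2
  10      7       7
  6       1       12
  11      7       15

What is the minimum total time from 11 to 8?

Running Dijkstra from 11:
11: 0
2: 9  (via 11)
7: 15  (via 11)
4: 17  (via 7)
6: 20  (via 11)
10: 22  (via 7)
1: 32  (via 6)
9: 36  (via 1)
5: 44  (via 6)
3: 52  (via 1)
8: 64  (via 3)
Shortest route: 11 → 6 → 1 → 3 → 8 = 64 s.

64 s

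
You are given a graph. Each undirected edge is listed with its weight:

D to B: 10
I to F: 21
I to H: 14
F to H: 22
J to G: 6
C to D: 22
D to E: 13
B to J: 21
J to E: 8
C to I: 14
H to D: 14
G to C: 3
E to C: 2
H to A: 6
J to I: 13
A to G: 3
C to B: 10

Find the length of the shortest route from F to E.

Shortest distances from F:
F: 0
I: 21  (via F)
H: 22  (via F)
A: 28  (via H)
G: 31  (via A)
C: 34  (via G)
J: 34  (via I)
D: 36  (via H)
E: 36  (via C)
Shortest route: F → H → A → G → C → E = 36.

36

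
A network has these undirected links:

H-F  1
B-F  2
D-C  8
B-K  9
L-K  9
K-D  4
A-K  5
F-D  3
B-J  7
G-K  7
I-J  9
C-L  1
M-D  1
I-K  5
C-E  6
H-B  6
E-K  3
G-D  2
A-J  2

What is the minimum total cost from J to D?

Running Dijkstra from J:
J: 0
A: 2  (via J)
B: 7  (via J)
K: 7  (via A)
F: 9  (via B)
I: 9  (via J)
E: 10  (via K)
H: 10  (via F)
D: 11  (via K)
Shortest route: J → A → K → D = 11.

11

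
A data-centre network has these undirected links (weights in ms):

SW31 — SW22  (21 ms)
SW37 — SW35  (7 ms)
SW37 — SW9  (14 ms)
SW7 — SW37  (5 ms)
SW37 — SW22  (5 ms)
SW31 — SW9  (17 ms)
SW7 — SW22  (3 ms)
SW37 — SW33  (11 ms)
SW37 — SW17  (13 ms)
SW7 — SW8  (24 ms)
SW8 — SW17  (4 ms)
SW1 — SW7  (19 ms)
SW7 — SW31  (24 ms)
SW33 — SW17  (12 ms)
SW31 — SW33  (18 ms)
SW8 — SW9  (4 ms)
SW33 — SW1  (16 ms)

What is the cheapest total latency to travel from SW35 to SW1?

31 ms

Candidate routes:
SW35 → SW37 → SW22 → SW7 → SW1: 7+5+3+19 = 34
SW35 → SW37 → SW7 → SW1: 7+5+19 = 31
Cheapest is SW35 → SW37 → SW7 → SW1 at 31 ms.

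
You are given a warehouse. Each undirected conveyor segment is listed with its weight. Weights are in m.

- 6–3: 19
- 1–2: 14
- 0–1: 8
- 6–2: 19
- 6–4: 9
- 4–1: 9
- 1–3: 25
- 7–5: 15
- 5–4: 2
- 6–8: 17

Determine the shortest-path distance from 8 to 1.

35 m

Running Dijkstra from 8:
8: 0
6: 17  (via 8)
4: 26  (via 6)
5: 28  (via 4)
1: 35  (via 4)
Shortest route: 8–6–4–1 = 35 m.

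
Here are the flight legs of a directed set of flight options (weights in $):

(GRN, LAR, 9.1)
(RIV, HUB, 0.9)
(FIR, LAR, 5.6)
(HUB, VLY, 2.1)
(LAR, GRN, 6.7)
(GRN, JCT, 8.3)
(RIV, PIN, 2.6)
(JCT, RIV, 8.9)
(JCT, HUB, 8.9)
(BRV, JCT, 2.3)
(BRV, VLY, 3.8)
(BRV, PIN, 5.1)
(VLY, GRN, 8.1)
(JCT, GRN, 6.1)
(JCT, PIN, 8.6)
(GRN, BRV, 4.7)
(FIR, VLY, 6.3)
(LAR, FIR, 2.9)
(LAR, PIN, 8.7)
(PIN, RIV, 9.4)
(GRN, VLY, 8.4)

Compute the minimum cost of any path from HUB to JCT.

Enumerating some paths:
HUB → VLY → GRN → JCT: 2.1+8.1+8.3 = 18.5
HUB → VLY → GRN → BRV → JCT: 2.1+8.1+4.7+2.3 = 17.2
Cheapest is HUB → VLY → GRN → BRV → JCT at $17.2.

$17.2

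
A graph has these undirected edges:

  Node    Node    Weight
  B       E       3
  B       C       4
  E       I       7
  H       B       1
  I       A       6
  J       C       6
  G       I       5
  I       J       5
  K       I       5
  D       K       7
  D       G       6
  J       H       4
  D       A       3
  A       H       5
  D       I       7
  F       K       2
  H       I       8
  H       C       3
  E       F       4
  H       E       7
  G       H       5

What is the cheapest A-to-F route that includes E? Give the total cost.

13

Shortest A→E: A–H–B–E = 9
Shortest E→F: E–F = 4
Total via E: 9 + 4 = 13.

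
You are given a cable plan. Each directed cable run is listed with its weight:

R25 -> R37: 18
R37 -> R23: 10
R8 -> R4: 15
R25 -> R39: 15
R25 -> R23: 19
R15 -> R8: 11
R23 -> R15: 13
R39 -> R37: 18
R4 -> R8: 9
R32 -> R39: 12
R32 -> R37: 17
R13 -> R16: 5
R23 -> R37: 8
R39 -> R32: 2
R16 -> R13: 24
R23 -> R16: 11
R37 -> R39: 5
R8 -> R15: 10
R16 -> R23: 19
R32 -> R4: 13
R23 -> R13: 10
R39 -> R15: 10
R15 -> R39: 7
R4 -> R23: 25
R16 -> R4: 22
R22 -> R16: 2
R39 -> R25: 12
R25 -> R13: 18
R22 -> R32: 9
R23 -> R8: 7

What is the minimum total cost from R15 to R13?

37

Candidate routes:
R15–R39–R32–R37–R23–R13: 7+2+17+10+10 = 46
R15–R39–R37–R23–R13: 7+18+10+10 = 45
R15–R39–R25–R13: 7+12+18 = 37
The minimum is 37 via R15–R39–R25–R13.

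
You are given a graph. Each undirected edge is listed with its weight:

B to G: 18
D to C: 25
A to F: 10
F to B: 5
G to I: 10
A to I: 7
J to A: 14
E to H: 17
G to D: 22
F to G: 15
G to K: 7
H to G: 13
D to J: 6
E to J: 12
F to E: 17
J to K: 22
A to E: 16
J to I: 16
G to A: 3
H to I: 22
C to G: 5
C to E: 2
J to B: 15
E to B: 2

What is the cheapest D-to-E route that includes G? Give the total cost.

Shortest D→G: D → G = 22
Shortest G→E: G → C → E = 7
Total via G: 22 + 7 = 29.

29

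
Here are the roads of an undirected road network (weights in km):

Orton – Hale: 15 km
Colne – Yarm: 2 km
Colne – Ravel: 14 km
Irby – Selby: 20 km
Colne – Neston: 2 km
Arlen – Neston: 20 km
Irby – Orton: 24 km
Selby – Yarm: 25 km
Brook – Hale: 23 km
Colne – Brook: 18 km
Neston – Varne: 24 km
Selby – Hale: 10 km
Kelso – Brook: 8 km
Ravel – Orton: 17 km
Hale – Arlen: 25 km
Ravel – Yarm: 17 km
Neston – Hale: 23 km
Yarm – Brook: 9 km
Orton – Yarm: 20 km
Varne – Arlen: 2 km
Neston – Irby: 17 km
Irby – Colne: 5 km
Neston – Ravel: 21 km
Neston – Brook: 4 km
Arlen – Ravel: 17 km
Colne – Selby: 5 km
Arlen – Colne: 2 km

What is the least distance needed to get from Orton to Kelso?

36 km

Shortest distances from Orton:
Orton: 0
Hale: 15  (via Orton)
Ravel: 17  (via Orton)
Yarm: 20  (via Orton)
Colne: 22  (via Yarm)
Neston: 24  (via Colne)
Irby: 24  (via Orton)
Arlen: 24  (via Colne)
Selby: 25  (via Hale)
Varne: 26  (via Arlen)
Brook: 28  (via Neston)
Kelso: 36  (via Brook)
Shortest route: Orton–Yarm–Colne–Neston–Brook–Kelso = 36 km.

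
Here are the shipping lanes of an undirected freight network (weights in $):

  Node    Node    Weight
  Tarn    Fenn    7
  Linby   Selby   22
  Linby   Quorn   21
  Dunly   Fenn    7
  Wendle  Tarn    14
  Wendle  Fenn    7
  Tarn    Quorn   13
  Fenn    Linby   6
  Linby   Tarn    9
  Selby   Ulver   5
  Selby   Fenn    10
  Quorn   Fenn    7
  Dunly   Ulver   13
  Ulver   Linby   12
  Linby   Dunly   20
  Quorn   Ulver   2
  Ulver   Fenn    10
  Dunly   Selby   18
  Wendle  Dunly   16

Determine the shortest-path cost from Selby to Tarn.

Enumerating some paths:
Selby - Ulver - Quorn - Tarn: 5+2+13 = 20
Selby - Fenn - Tarn: 10+7 = 17
Cheapest is Selby - Fenn - Tarn at $17.

$17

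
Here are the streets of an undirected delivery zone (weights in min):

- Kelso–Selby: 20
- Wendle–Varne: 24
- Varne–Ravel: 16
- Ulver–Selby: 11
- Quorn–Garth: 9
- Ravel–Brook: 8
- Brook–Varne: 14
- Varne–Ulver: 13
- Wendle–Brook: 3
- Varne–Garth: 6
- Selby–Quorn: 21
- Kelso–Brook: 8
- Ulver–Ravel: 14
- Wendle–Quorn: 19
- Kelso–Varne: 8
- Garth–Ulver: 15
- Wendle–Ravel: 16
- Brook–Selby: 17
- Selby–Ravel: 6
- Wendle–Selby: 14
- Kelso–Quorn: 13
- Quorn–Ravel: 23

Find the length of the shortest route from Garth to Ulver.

15 min

Compare a few routes:
Garth - Varne - Ulver: 6+13 = 19
Garth - Varne - Ravel - Ulver: 6+16+14 = 36
Garth - Ulver: 15 = 15
The minimum is 15 min via Garth - Ulver.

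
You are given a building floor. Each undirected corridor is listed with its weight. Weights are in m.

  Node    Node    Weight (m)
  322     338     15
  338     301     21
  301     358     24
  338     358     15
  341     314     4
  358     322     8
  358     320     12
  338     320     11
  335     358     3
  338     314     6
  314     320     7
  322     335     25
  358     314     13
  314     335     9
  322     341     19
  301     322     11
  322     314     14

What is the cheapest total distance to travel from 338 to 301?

21 m

Settle nodes by increasing distance from 338:
338: 0
314: 6  (via 338)
341: 10  (via 314)
320: 11  (via 338)
358: 15  (via 338)
322: 15  (via 338)
335: 15  (via 314)
301: 21  (via 338)
Shortest route: 338–301 = 21 m.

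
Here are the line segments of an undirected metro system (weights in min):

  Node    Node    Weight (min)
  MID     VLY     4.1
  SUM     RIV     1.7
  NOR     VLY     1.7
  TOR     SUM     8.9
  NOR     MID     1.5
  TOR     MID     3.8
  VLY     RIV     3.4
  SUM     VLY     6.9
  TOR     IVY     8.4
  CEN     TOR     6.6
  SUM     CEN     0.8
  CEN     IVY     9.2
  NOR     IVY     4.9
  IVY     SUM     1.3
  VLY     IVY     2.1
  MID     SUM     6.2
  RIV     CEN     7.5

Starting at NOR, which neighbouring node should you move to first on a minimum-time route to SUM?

VLY

Compare a few routes:
NOR → VLY → RIV → SUM: 1.7+3.4+1.7 = 6.8
NOR → VLY → IVY → SUM: 1.7+2.1+1.3 = 5.1
NOR → IVY → SUM: 4.9+1.3 = 6.2
Cheapest is NOR → VLY → IVY → SUM at 5.1 min.
So from NOR the first move is to VLY.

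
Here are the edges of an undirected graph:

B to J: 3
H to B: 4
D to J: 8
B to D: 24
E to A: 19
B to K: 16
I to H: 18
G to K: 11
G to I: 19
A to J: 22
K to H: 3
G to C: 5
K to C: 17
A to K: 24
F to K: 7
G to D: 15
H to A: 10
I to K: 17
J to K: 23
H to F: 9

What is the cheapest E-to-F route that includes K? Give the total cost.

Best E to K: E → A → H → K costing 32
Shortest K→F: K → F = 7
Total via K: 32 + 7 = 39.

39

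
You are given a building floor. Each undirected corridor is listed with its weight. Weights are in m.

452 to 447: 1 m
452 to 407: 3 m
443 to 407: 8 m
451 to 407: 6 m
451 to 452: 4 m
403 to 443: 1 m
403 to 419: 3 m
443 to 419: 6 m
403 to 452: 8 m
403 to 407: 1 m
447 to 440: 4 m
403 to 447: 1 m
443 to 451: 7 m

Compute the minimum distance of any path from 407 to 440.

Shortest distances from 407:
407: 0
403: 1  (via 407)
447: 2  (via 403)
443: 2  (via 403)
452: 3  (via 407)
419: 4  (via 403)
440: 6  (via 447)
Shortest route: 407 → 403 → 447 → 440 = 6 m.

6 m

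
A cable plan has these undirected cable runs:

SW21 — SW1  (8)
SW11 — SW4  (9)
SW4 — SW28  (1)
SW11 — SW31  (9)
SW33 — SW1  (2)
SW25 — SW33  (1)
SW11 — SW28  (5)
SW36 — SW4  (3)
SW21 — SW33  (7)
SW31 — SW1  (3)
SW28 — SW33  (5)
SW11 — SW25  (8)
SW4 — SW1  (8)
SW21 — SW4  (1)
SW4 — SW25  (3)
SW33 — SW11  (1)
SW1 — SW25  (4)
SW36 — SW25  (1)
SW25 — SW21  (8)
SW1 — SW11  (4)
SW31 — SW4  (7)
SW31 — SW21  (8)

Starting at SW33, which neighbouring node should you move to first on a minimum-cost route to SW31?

Enumerating some paths:
SW33 - SW25 - SW1 - SW31: 1+4+3 = 8
SW33 - SW1 - SW31: 2+3 = 5
Cheapest is SW33 - SW1 - SW31 at 5.
So from SW33 the first move is to SW1.

SW1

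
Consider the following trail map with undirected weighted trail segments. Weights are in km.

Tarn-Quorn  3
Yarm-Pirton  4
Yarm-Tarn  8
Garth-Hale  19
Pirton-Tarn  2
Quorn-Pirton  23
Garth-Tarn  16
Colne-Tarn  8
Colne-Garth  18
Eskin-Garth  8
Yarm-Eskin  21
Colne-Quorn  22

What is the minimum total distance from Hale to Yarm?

41 km

Shortest distances from Hale:
Hale: 0
Garth: 19  (via Hale)
Eskin: 27  (via Garth)
Tarn: 35  (via Garth)
Pirton: 37  (via Tarn)
Colne: 37  (via Garth)
Quorn: 38  (via Tarn)
Yarm: 41  (via Pirton)
Shortest route: Hale → Garth → Tarn → Pirton → Yarm = 41 km.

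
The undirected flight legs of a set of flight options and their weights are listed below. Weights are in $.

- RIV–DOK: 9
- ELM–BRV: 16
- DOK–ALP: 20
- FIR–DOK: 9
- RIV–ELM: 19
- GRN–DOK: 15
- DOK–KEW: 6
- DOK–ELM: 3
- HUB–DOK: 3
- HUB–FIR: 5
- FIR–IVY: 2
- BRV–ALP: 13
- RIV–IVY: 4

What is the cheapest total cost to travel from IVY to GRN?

Running Dijkstra from IVY:
IVY: 0
FIR: 2  (via IVY)
RIV: 4  (via IVY)
HUB: 7  (via FIR)
DOK: 10  (via HUB)
ELM: 13  (via DOK)
KEW: 16  (via DOK)
GRN: 25  (via DOK)
Shortest route: IVY → FIR → HUB → DOK → GRN = $25.

$25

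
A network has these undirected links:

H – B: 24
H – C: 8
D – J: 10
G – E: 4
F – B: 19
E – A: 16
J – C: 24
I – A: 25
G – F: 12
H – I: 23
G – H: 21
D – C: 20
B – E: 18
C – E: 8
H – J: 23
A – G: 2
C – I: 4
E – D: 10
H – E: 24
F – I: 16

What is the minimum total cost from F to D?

26

Running Dijkstra from F:
F: 0
G: 12  (via F)
A: 14  (via G)
E: 16  (via G)
I: 16  (via F)
B: 19  (via F)
C: 20  (via I)
D: 26  (via E)
Shortest route: F → G → E → D = 26.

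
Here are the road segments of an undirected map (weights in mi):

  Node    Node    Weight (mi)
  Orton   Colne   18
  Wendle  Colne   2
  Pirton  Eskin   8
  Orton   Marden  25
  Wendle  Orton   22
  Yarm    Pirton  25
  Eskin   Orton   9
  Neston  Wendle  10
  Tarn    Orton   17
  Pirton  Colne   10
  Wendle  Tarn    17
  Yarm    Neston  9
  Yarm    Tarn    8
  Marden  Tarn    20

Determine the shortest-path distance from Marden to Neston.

37 mi

Settle nodes by increasing distance from Marden:
Marden: 0
Tarn: 20  (via Marden)
Orton: 25  (via Marden)
Yarm: 28  (via Tarn)
Eskin: 34  (via Orton)
Neston: 37  (via Yarm)
Shortest route: Marden–Tarn–Yarm–Neston = 37 mi.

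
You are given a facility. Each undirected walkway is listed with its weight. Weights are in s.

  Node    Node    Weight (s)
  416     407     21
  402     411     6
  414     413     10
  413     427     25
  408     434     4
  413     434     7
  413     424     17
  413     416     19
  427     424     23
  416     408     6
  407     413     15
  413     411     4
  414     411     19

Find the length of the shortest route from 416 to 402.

Shortest distances from 416:
416: 0
408: 6  (via 416)
434: 10  (via 408)
413: 17  (via 434)
411: 21  (via 413)
407: 21  (via 416)
402: 27  (via 411)
Shortest route: 416 → 408 → 434 → 413 → 411 → 402 = 27 s.

27 s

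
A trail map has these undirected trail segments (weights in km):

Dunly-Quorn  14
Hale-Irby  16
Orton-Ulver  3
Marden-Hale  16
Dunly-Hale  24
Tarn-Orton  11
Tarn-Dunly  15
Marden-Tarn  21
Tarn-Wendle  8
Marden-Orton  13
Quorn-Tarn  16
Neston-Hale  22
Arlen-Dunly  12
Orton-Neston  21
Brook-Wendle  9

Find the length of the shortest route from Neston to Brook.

Running Dijkstra from Neston:
Neston: 0
Orton: 21  (via Neston)
Hale: 22  (via Neston)
Ulver: 24  (via Orton)
Tarn: 32  (via Orton)
Marden: 34  (via Orton)
Irby: 38  (via Hale)
Wendle: 40  (via Tarn)
Dunly: 46  (via Hale)
Quorn: 48  (via Tarn)
Brook: 49  (via Wendle)
Shortest route: Neston → Orton → Tarn → Wendle → Brook = 49 km.

49 km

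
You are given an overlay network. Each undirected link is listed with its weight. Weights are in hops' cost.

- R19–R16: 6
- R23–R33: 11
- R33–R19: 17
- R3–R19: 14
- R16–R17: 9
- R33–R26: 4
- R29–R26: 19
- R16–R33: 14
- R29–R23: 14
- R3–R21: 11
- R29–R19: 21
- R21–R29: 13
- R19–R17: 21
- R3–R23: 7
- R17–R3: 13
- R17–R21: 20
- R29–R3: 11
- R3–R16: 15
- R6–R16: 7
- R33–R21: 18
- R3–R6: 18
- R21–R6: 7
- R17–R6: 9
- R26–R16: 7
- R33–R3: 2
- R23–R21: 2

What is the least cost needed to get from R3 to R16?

13 hops' cost

Shortest distances from R3:
R3: 0
R33: 2  (via R3)
R26: 6  (via R33)
R23: 7  (via R3)
R21: 9  (via R23)
R29: 11  (via R3)
R17: 13  (via R3)
R16: 13  (via R26)
Shortest route: R3 → R33 → R26 → R16 = 13 hops' cost.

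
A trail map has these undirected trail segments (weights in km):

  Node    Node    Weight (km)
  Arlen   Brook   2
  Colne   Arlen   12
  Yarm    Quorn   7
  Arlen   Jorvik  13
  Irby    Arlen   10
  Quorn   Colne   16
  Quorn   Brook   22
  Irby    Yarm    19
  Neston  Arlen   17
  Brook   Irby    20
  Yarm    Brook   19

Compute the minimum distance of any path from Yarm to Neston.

38 km

Running Dijkstra from Yarm:
Yarm: 0
Quorn: 7  (via Yarm)
Brook: 19  (via Yarm)
Irby: 19  (via Yarm)
Arlen: 21  (via Brook)
Colne: 23  (via Quorn)
Jorvik: 34  (via Arlen)
Neston: 38  (via Arlen)
Shortest route: Yarm–Brook–Arlen–Neston = 38 km.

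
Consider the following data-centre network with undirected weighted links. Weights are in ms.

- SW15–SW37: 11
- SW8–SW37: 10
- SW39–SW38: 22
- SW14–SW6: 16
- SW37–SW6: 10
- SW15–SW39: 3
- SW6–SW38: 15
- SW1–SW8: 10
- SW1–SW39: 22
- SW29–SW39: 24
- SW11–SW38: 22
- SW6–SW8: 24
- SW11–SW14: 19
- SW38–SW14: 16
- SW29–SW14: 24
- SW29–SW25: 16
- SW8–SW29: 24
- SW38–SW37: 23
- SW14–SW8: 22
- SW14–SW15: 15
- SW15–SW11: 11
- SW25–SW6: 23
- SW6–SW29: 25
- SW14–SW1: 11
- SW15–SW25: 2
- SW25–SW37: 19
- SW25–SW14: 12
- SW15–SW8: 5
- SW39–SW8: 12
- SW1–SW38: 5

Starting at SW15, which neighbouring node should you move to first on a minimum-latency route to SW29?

Compare a few routes:
SW15 → SW25 → SW29: 2+16 = 18
SW15 → SW39 → SW29: 3+24 = 27
Cheapest is SW15 → SW25 → SW29 at 18 ms.
So from SW15 the first move is to SW25.

SW25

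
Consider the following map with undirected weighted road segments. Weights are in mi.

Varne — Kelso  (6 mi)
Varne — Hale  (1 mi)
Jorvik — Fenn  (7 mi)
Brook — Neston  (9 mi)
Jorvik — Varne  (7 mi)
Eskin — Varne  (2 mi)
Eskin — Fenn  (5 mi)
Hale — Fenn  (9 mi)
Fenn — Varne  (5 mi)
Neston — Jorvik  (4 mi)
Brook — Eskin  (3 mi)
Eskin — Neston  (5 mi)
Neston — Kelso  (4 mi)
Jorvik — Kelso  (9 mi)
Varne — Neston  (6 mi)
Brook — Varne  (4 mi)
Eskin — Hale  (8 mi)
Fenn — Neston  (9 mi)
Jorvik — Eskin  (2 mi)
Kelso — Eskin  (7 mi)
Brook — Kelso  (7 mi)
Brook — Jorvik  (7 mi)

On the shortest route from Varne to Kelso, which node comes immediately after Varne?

Enumerating some paths:
Varne - Eskin - Neston - Kelso: 2+5+4 = 11
Varne - Neston - Kelso: 6+4 = 10
Varne - Eskin - Kelso: 2+7 = 9
Varne - Kelso: 6 = 6
The minimum is 6 mi via Varne - Kelso.
So from Varne the first move is to Kelso.

Kelso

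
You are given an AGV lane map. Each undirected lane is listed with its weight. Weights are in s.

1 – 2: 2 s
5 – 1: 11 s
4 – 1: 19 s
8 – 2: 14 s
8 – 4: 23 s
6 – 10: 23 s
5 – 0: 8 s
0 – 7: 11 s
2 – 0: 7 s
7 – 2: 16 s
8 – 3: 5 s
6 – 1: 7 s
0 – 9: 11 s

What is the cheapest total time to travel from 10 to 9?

Settle nodes by increasing distance from 10:
10: 0
6: 23  (via 10)
1: 30  (via 6)
2: 32  (via 1)
0: 39  (via 2)
5: 41  (via 1)
8: 46  (via 2)
7: 48  (via 2)
4: 49  (via 1)
9: 50  (via 0)
Shortest route: 10–6–1–2–0–9 = 50 s.

50 s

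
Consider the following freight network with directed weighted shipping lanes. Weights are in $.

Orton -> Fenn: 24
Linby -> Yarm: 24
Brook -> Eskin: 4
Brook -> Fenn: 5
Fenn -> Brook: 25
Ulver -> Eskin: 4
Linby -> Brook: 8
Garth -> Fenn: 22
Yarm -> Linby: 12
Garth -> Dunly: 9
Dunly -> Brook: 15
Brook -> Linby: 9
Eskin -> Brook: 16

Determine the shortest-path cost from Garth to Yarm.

Enumerating some paths:
Garth - Fenn - Brook - Linby - Yarm: 22+25+9+24 = 80
Garth - Dunly - Brook - Linby - Yarm: 9+15+9+24 = 57
The minimum is $57 via Garth - Dunly - Brook - Linby - Yarm.

$57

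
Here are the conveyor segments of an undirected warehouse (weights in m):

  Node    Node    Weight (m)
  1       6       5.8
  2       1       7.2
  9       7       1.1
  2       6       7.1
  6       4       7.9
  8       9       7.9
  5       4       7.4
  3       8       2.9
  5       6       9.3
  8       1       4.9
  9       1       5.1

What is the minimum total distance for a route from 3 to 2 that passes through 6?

20.7 m

Best 3 to 6: 3–8–1–6 costing 13.6
Shortest 6→2: 6–2 = 7.1
Total via 6: 13.6 + 7.1 = 20.7 m.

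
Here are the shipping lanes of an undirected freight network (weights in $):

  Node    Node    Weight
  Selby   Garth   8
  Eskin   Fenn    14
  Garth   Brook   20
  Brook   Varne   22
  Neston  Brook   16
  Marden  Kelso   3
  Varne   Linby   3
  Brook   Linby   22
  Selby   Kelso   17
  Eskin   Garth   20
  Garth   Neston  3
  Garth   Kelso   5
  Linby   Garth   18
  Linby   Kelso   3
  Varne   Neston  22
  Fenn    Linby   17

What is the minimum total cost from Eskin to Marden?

$28

Enumerating some paths:
Eskin–Garth–Linby–Kelso–Marden: 20+18+3+3 = 44
Eskin–Garth–Kelso–Marden: 20+5+3 = 28
Eskin–Garth–Selby–Kelso–Marden: 20+8+17+3 = 48
Eskin–Fenn–Linby–Kelso–Marden: 14+17+3+3 = 37
Cheapest is Eskin–Garth–Kelso–Marden at $28.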